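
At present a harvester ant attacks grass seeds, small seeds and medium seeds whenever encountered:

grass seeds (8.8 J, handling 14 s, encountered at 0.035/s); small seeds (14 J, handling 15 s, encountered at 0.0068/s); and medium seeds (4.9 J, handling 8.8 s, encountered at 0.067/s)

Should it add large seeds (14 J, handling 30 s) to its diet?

Yes

Intake rate on the current diet: R = (0.035×8.8 + 0.0068×14 + 0.067×4.9) / (1 + 0.035×14 + 0.0068×15 + 0.067×8.8) = 0.7315/2.182 = 0.3353 J/s.
large seeds: E/h = 14/30 = 0.4667 J/s.
0.4667 > 0.3353, so adding large seeds raises the average — include it.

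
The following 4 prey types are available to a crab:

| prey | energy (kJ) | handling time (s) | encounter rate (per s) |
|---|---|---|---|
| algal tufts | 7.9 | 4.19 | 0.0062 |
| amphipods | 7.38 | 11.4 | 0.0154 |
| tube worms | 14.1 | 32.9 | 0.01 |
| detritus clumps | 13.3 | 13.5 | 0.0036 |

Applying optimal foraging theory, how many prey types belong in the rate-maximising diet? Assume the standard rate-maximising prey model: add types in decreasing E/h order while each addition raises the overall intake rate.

Rank by E/h (kJ/s): algal tufts 1.89, detritus clumps 0.985, amphipods 0.647, tube worms 0.429. Include each in turn until the next type's E/h falls below the running intake rate.
Rate on top 1: 0.04774. detritus clumps: 0.985 > 0.04774 → include.
Rate on top 2: 0.09014. amphipods: 0.647 > 0.09014 → include.
Rate on top 3: 0.1684. tube worms: 0.429 > 0.1684 → include.
Optimal diet: algal tufts, detritus clumps, amphipods, tube worms — 4 of 4 types.

4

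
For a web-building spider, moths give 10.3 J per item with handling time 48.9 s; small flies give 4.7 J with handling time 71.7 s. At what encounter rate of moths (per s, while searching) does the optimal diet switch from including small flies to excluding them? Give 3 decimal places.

Drop small flies once their profitability E₂/h₂ falls below the rate achievable on moths alone: E₂/h₂ = λE₁/(1 + λh₁).
Solve for λ: λE₁h₂ = E₂(1 + λh₁) → λ(E₁h₂ − E₂h₁) = E₂ → λ = E₂/(E₁h₂ − E₂h₁).
λ = 4.7/(10.3×71.7 − 4.7×48.9) = 4.7/508.7 = 0.00924 per s.

0.009 per s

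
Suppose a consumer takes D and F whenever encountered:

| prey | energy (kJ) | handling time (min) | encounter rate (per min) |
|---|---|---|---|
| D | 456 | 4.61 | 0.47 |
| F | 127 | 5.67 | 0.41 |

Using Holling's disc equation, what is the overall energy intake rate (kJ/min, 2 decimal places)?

48.51 kJ/min

R = Σλ_iE_i / (1 + Σλ_ih_i)
Numerator: 0.47×456 + 0.41×127 = 266.4
Denominator: 1 + 0.47×4.61 + 0.41×5.67 = 5.491
R = 266.4/5.491 = 48.51 kJ/min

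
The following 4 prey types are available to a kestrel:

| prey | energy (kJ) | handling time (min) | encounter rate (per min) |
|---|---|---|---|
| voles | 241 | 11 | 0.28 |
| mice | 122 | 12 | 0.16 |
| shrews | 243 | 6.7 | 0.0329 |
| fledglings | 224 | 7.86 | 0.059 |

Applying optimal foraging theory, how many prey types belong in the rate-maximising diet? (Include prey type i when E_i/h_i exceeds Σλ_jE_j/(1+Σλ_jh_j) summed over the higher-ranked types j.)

Rank by E/h (kJ/min): shrews 36.3, fledglings 28.5, voles 21.9, mice 10.2. Include each in turn until the next type's E/h falls below the running intake rate.
Rate on top 1: 6.551. fledglings: 28.5 > 6.551 → include.
Rate on top 2: 12.59. voles: 21.9 > 12.59 → include.
Rate on top 3: 18.62. mice: 10.2 < 18.62 → exclude; stop.
Optimal diet: shrews, fledglings, voles — 3 of 4 types.

3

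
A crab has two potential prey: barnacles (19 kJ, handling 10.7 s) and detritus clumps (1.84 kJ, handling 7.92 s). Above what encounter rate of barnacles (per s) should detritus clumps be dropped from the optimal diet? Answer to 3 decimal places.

0.014 per s

The zero-one rule: include detritus clumps iff E₂/h₂ > λE₁/(1+λh₁). Equality gives the switch point.
λE₁h₂ = E₂ + λE₂h₁ ⇒ λ = E₂/(E₁h₂ − E₂h₁) = 1.84/(150.5 − 19.69) = 0.01407 per s.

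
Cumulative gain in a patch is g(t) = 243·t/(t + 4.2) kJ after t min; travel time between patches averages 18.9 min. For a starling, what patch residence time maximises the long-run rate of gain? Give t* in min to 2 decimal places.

By the marginal value theorem, leave when the instantaneous gain rate g'(t) equals the habitat-wide average g(t)/(T + t).
g'(t) = 243·4.2/(t + 4.2)². Setting 243·4.2/(t+4.2)² = 243t/[(t+4.2)(18.9+t)] gives 4.2(18.9+t) = t(t+4.2), so t² = 4.2×18.9 = 79.38.
t* = √79.38 = 8.91 min.

8.91 min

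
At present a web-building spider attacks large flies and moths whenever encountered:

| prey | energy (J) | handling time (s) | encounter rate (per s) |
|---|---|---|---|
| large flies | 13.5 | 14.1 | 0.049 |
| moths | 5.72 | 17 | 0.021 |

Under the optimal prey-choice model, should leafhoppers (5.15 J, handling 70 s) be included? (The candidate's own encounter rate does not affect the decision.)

On large flies and moths alone, R = ΣλE/(1+Σλh) = 0.7816/2.048 = 0.3817 J/s.
Profitability of leafhoppers: 5.15/70 = 0.07357 J/s.
0.07357 < 0.3817, so adding leafhoppers would lower the average — exclude it.

No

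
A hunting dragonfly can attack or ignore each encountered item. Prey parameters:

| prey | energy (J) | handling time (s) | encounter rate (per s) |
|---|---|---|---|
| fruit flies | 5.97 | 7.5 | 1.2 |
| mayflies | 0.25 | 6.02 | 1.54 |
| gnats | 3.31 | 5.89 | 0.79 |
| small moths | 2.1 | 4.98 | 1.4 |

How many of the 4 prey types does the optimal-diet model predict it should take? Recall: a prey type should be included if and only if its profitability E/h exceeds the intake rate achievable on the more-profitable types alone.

Profitabilities (E/h, J/s): fruit flies 0.796, gnats 0.562, small moths 0.422, mayflies 0.0415. Add prey in this order while the next type's profitability exceeds the intake rate on those already taken.
Rate on top 1: 0.7164. gnats: 0.562 < 0.7164 → exclude; stop.
Optimal diet: fruit flies — 1 of 4 types.

1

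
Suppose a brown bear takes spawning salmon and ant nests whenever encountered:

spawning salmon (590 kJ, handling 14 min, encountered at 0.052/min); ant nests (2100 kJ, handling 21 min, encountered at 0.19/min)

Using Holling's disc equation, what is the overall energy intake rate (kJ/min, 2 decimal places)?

R = Σλ_iE_i / (1 + Σλ_ih_i)
Numerator: 0.052×590 + 0.19×2100 = 429.7
Denominator: 1 + 0.052×14 + 0.19×21 = 5.718
R = 429.7/5.718 = 75.15 kJ/min

75.15 kJ/min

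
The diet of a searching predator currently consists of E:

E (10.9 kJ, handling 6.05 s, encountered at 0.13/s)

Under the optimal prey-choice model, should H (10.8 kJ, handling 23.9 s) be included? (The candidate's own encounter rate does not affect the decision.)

No

Intake rate on the current diet: R = (0.13×10.9) / (1 + 0.13×6.05) = 1.417/1.786 = 0.7932 kJ/s.
H: E/h = 10.8/23.9 = 0.4519 kJ/s.
Since 0.4519 < R, time spent handling H is better spent searching.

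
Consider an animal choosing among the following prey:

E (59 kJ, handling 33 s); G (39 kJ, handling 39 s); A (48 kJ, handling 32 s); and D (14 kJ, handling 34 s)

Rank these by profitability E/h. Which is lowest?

Profitability E/h (kJ/s): E = 59/33 = 1.79, G = 39/39 = 1, A = 48/32 = 1.5, D = 14/34 = 0.412.
Ranked: E > A > G > D.

D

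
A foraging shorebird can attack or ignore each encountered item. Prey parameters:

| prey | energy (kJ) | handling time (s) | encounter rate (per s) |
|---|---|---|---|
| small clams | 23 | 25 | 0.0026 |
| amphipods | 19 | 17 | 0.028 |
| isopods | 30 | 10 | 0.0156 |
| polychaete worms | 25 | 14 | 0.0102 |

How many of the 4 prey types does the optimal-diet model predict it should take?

4

Rank by E/h (kJ/s): isopods 3, polychaete worms 1.79, amphipods 1.12, small clams 0.92. Include each in turn until the next type's E/h falls below the running intake rate.
Rate on top 1: 0.4048. polychaete worms: 1.79 > 0.4048 → include.
Rate on top 2: 0.5567. amphipods: 1.12 > 0.5567 → include.
Rate on top 3: 0.7071. small clams: 0.92 > 0.7071 → include.
Optimal diet: isopods, polychaete worms, amphipods, small clams — 4 of 4 types.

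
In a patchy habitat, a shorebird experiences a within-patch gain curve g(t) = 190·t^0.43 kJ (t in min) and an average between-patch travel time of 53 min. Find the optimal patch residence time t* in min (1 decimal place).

Optimal t* satisfies g'(t*) = g(t*)/(T + t*).
g'(t) = 0.43·190·t^-0.57. Setting 0.43·190·t^-0.57 = 190·t^0.43/(53+t) gives 0.43(53+t) = t, so 0.57·t = 0.43×53.
t* = 0.43×53/0.57 = 39.98 min.

40.0 min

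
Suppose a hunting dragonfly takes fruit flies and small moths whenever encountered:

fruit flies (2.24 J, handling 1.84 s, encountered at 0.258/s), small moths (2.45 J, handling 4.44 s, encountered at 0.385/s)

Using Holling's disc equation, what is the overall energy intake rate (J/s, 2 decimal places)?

0.48 J/s

Energy encountered per unit search time: 0.258×2.24 + 0.385×2.45 = 1.521 J/s.
Handling time per unit search time: 0.258×1.84 + 0.385×4.44 = 2.184.
Rate = 1.521/(1 + 2.184) = 0.4777 J/s.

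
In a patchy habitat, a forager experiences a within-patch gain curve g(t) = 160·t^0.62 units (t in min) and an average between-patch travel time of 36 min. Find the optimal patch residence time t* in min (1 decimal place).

Maximise g(t)/(T+t): set derivative to zero → g'(t)(T+t) = g(t).
g'(t) = 0.62·160·t^-0.38. Setting 0.62·160·t^-0.38 = 160·t^0.62/(36+t) gives 0.62(36+t) = t, so 0.38·t = 0.62×36.
t* = 0.62×36/0.38 = 58.74 min.

58.7 min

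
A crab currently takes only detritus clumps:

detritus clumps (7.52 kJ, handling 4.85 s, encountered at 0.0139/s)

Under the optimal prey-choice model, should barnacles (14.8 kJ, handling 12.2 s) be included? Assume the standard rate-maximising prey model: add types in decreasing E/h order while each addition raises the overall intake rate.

Current rate: (0.0139×7.52)/(1 + 0.0139×4.85) = 0.09793 kJ/s.
barnacles: E/h = 14.8/12.2 = 1.213 kJ/s.
Since 1.213 > R, including barnacles increases the long-run rate.

Yes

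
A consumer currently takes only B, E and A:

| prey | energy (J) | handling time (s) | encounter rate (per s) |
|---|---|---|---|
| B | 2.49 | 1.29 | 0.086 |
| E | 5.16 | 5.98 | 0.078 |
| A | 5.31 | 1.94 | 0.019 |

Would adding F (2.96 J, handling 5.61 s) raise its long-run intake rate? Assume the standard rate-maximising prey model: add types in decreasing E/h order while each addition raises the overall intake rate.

Yes

On B, E and A alone, R = ΣλE/(1+Σλh) = 0.7175/1.614 = 0.4445 J/s.
Profitability of F: 2.96/5.61 = 0.5276 J/s.
Since 0.5276 > R, including F increases the long-run rate.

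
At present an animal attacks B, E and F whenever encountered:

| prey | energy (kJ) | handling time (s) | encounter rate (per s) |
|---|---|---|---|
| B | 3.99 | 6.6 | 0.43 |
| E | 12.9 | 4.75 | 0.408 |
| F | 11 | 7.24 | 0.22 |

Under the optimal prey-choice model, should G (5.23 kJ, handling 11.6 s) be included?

Current rate: (0.43×3.99 + 0.408×12.9 + 0.22×11)/(1 + 0.43×6.6 + 0.408×4.75 + 0.22×7.24) = 1.275 kJ/s.
G: E/h = 5.23/11.6 = 0.4509 kJ/s.
Since 0.4509 < R, time spent handling G is better spent searching.

No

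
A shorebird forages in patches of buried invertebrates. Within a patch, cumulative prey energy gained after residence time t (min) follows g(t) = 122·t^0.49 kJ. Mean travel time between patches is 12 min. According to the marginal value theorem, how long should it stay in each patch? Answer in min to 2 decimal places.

Optimal t* satisfies g'(t*) = g(t*)/(T + t*).
g'(t) = 0.49·122·t^-0.51. Setting 0.49·122·t^-0.51 = 122·t^0.49/(12+t) gives 0.49(12+t) = t, so 0.51·t = 0.49×12.
t* = 0.49×12/0.51 = 11.53 min.

11.53 min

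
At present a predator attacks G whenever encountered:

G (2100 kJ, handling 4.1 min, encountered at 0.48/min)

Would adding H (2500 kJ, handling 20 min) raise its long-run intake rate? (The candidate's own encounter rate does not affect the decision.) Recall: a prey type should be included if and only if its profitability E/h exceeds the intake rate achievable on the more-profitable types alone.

Intake rate on the current diet: R = (0.48×2100) / (1 + 0.48×4.1) = 1008/2.968 = 339.6 kJ/min.
Profitability of H: 2500/20 = 125 kJ/min.
Since 125 < R, time spent handling H is better spent searching.

No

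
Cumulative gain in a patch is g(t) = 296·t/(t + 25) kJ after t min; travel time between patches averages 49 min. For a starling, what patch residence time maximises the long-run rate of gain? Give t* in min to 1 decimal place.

35.0 min

Maximise g(t)/(T+t): set derivative to zero → g'(t)(T+t) = g(t).
g'(t) = 296·25/(t + 25)². Setting 296·25/(t+25)² = 296t/[(t+25)(49+t)] gives 25(49+t) = t(t+25), so t² = 25×49 = 1225.
t* = √1225 = 35 min.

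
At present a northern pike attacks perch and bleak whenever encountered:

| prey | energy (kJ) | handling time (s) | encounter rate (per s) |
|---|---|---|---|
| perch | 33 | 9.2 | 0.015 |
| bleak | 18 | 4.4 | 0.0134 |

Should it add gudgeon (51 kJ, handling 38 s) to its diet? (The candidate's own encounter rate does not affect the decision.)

On perch and bleak alone, R = ΣλE/(1+Σλh) = 0.7362/1.197 = 0.6151 kJ/s.
gudgeon: E/h = 51/38 = 1.342 kJ/s.
1.342 > 0.6151, so adding gudgeon raises the average — include it.

Yes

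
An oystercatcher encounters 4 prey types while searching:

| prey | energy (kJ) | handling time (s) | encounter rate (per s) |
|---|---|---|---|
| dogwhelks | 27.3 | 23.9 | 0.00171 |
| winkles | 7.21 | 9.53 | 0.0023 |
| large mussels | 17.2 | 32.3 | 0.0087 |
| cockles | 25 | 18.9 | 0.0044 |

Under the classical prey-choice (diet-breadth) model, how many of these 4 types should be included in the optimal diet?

E/h in descending order: cockles 1.32, dogwhelks 1.14, winkles 0.757, large mussels 0.533 kJ/s. The optimal diet is the largest prefix of this list for which every included type satisfies E_i/h_i > R on the types above it.
Rate on top 1: 0.1016. dogwhelks: 1.14 > 0.1016 → include.
Rate on top 2: 0.1394. winkles: 0.757 > 0.1394 → include.
Rate on top 3: 0.1512. large mussels: 0.533 > 0.1512 → include.
Optimal diet: cockles, dogwhelks, winkles, large mussels — 4 of 4 types.

4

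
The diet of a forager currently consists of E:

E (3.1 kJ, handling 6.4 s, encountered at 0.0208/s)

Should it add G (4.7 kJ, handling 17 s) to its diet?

Current rate: (0.0208×3.1)/(1 + 0.0208×6.4) = 0.0569 kJ/s.
Profitability of G: 4.7/17 = 0.2765 kJ/s.
0.2765 > 0.0569, so adding G raises the average — include it.

Yes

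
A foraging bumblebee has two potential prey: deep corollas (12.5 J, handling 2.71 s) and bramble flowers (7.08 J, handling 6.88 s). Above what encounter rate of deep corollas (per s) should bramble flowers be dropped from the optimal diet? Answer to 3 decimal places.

0.106 per s

At the threshold, the rate on deep corollas alone equals the profitability of bramble flowers: λ·12.5/(1 + λ·2.71) = 7.08/6.88 = 1.029.
Rearranging, λ(12.5 − 1.029×2.71) = 1.029, so λ = 1.029/9.711 = 0.106 per s.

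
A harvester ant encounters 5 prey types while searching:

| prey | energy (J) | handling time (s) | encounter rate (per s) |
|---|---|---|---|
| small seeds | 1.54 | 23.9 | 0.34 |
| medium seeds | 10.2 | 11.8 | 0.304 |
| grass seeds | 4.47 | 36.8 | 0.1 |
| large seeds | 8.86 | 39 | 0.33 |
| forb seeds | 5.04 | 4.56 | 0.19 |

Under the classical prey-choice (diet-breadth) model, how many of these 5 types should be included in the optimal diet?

2

Profitabilities (E/h, J/s): forb seeds 1.11, medium seeds 0.864, large seeds 0.227, grass seeds 0.121, small seeds 0.0644. Add prey in this order while the next type's profitability exceeds the intake rate on those already taken.
Rate on top 1: 0.5131. medium seeds: 0.864 > 0.5131 → include.
Rate on top 2: 0.7442. large seeds: 0.227 < 0.7442 → exclude; stop.
Optimal diet: forb seeds, medium seeds — 2 of 5 types.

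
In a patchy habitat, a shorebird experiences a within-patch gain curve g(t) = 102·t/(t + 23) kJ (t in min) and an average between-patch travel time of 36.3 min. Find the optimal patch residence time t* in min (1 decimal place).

By the marginal value theorem, leave when the instantaneous gain rate g'(t) equals the habitat-wide average g(t)/(T + t).
g'(t) = 102·23/(t + 23)². Setting 102·23/(t+23)² = 102t/[(t+23)(36.3+t)] gives 23(36.3+t) = t(t+23), so t² = 23×36.3 = 834.9.
t* = √834.9 = 28.89 min.

28.9 min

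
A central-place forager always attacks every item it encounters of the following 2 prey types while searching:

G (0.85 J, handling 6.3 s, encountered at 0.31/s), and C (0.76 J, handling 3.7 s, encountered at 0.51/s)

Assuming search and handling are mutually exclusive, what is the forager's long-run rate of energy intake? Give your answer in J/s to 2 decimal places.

R = Σλ_iE_i / (1 + Σλ_ih_i)
Numerator: 0.31×0.85 + 0.51×0.76 = 0.6511
Denominator: 1 + 0.31×6.3 + 0.51×3.7 = 4.84
R = 0.6511/4.84 = 0.1345 J/s

0.13 J/s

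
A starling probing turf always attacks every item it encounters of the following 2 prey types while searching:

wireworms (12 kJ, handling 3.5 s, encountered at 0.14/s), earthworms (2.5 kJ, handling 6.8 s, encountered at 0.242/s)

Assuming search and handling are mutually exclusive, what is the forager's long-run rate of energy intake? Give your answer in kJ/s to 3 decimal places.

Energy encountered per unit search time: 0.14×12 + 0.242×2.5 = 2.285 kJ/s.
Handling time per unit search time: 0.14×3.5 + 0.242×6.8 = 2.136.
Rate = 2.285/(1 + 2.136) = 0.7287 kJ/s.

0.729 kJ/s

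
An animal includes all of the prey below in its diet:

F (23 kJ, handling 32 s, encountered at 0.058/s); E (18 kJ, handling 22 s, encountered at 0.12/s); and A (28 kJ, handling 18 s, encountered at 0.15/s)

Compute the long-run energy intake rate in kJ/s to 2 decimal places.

Energy encountered per unit search time: 0.058×23 + 0.12×18 + 0.15×28 = 7.694 kJ/s.
Handling time per unit search time: 0.058×32 + 0.12×22 + 0.15×18 = 7.196.
Rate = 7.694/(1 + 7.196) = 0.9388 kJ/s.

0.94 kJ/s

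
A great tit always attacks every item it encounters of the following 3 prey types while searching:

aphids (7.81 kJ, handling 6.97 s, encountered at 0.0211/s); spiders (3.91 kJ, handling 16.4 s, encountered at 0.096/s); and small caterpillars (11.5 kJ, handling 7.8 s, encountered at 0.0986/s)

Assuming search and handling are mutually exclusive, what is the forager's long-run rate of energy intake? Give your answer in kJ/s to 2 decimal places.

0.48 kJ/s

Energy encountered per unit search time: 0.0211×7.81 + 0.096×3.91 + 0.0986×11.5 = 1.674 kJ/s.
Handling time per unit search time: 0.0211×6.97 + 0.096×16.4 + 0.0986×7.8 = 2.491.
Rate = 1.674/(1 + 2.491) = 0.4796 kJ/s.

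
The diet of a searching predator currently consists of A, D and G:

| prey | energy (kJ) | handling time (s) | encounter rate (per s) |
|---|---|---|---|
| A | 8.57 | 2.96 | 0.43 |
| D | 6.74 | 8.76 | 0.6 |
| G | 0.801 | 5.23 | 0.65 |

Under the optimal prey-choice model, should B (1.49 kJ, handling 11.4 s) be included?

Intake rate on the current diet: R = (0.43×8.57 + 0.6×6.74 + 0.65×0.801) / (1 + 0.43×2.96 + 0.6×8.76 + 0.65×5.23) = 8.25/10.93 = 0.7549 kJ/s.
Profitability of B: 1.49/11.4 = 0.1307 kJ/s.
Since 0.1307 < R, time spent handling B is better spent searching.

No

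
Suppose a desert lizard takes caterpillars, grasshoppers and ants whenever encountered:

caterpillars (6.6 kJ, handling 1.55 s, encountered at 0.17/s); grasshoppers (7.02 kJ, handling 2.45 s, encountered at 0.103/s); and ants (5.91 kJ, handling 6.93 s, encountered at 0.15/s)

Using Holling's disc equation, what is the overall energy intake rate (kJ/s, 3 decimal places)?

1.069 kJ/s

R = Σλ_iE_i / (1 + Σλ_ih_i)
Numerator: 0.17×6.6 + 0.103×7.02 + 0.15×5.91 = 2.732
Denominator: 1 + 0.17×1.55 + 0.103×2.45 + 0.15×6.93 = 2.555
R = 2.732/2.555 = 1.069 kJ/s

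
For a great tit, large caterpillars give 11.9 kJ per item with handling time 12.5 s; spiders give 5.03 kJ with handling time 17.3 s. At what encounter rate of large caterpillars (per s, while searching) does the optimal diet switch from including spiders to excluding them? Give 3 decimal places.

Drop spiders once their profitability E₂/h₂ falls below the rate achievable on large caterpillars alone: E₂/h₂ = λE₁/(1 + λh₁).
Solve for λ: λE₁h₂ = E₂(1 + λh₁) → λ(E₁h₂ − E₂h₁) = E₂ → λ = E₂/(E₁h₂ − E₂h₁).
λ = 5.03/(11.9×17.3 − 5.03×12.5) = 5.03/143 = 0.03518 per s.

0.035 per s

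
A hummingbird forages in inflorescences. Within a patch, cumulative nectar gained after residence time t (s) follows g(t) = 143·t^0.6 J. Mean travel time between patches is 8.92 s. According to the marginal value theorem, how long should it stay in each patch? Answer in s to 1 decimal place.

By the marginal value theorem, leave when the instantaneous gain rate g'(t) equals the habitat-wide average g(t)/(T + t).
g'(t) = 0.6·143·t^-0.4. Setting 0.6·143·t^-0.4 = 143·t^0.6/(8.92+t) gives 0.6(8.92+t) = t, so 0.40·t = 0.6×8.92.
t* = 0.6×8.92/0.40 = 13.38 s.

13.4 s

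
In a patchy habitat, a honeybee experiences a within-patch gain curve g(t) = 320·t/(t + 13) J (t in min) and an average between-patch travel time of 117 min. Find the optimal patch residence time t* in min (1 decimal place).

Optimal t* satisfies g'(t*) = g(t*)/(T + t*).
g'(t) = 320·13/(t + 13)². Setting 320·13/(t+13)² = 320t/[(t+13)(117+t)] gives 13(117+t) = t(t+13), so t² = 13×117 = 1521.
t* = √1521 = 39 min.

39.0 min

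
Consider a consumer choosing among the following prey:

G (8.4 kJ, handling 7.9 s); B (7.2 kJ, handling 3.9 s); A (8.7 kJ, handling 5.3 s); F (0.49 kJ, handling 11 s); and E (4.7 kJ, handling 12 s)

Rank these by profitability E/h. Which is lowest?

F

In descending order of E/h:
B: 7.2/3.9 = 1.85 kJ/s
A: 8.7/5.3 = 1.64 kJ/s
G: 8.4/7.9 = 1.06 kJ/s
E: 4.7/12 = 0.392 kJ/s
F: 0.49/11 = 0.0445 kJ/s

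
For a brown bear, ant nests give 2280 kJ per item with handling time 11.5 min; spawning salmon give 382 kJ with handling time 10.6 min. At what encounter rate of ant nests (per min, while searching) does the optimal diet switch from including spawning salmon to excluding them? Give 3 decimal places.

0.019 per min

At the threshold, the rate on ant nests alone equals the profitability of spawning salmon: λ·2280/(1 + λ·11.5) = 382/10.6 = 36.04.
Rearranging, λ(2280 − 36.04×11.5) = 36.04, so λ = 36.04/1866 = 0.01932 per min.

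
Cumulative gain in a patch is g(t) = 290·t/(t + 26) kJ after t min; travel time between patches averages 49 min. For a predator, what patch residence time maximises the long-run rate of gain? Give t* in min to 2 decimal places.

35.69 min

Optimal t* satisfies g'(t*) = g(t*)/(T + t*).
g'(t) = 290·26/(t + 26)². Setting 290·26/(t+26)² = 290t/[(t+26)(49+t)] gives 26(49+t) = t(t+26), so t² = 26×49 = 1274.
t* = √1274 = 35.69 min.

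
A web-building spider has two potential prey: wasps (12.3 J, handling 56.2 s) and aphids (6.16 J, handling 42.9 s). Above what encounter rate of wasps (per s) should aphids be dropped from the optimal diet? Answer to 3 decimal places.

At the threshold, the rate on wasps alone equals the profitability of aphids: λ·12.3/(1 + λ·56.2) = 6.16/42.9 = 0.1436.
Rearranging, λ(12.3 − 0.1436×56.2) = 0.1436, so λ = 0.1436/4.23 = 0.03394 per s.

0.034 per s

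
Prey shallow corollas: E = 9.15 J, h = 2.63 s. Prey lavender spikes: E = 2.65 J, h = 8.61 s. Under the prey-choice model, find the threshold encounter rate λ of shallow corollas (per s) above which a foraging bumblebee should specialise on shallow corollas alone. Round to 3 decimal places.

Drop lavender spikes once their profitability E₂/h₂ falls below the rate achievable on shallow corollas alone: E₂/h₂ = λE₁/(1 + λh₁).
Solve for λ: λE₁h₂ = E₂(1 + λh₁) → λ(E₁h₂ − E₂h₁) = E₂ → λ = E₂/(E₁h₂ − E₂h₁).
λ = 2.65/(9.15×8.61 − 2.65×2.63) = 2.65/71.81 = 0.0369 per s.

0.037 per s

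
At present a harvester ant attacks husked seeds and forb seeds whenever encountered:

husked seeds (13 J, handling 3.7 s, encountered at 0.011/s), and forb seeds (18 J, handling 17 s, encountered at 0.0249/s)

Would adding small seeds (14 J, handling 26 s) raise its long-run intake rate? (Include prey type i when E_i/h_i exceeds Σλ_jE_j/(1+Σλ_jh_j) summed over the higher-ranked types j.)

On husked seeds and forb seeds alone, R = ΣλE/(1+Σλh) = 0.5912/1.464 = 0.4038 J/s.
Profitability of small seeds: 14/26 = 0.5385 J/s.
0.5385 > 0.4038, so adding small seeds raises the average — include it.

Yes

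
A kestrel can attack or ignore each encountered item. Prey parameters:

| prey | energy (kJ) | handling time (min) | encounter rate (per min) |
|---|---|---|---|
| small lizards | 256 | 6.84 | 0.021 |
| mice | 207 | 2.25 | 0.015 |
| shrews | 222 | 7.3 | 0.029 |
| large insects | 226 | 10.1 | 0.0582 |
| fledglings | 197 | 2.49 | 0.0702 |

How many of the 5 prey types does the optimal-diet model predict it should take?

5

Profitabilities (E/h, kJ/min): mice 92, fledglings 79.1, small lizards 37.4, shrews 30.4, large insects 22.4. Add prey in this order while the next type's profitability exceeds the intake rate on those already taken.
Rate on top 1: 3.004. fledglings: 79.1 > 3.004 → include.
Rate on top 2: 14.01. small lizards: 37.4 > 14.01 → include.
Rate on top 3: 16.5. shrews: 30.4 > 16.5 → include.
Rate on top 4: 18.38. large insects: 22.4 > 18.38 → include.
Optimal diet: mice, fledglings, small lizards, shrews, large insects — 5 of 5 types.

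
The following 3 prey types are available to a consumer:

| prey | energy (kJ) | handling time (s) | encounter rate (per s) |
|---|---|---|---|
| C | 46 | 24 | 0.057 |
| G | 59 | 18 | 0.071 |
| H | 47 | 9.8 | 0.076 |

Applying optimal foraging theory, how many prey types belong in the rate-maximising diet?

Profitabilities (E/h, kJ/s): H 4.8, G 3.28, C 1.92. Add prey in this order while the next type's profitability exceeds the intake rate on those already taken.
Rate on top 1: 2.047. G: 3.28 > 2.047 → include.
Rate on top 2: 2.567. C: 1.92 < 2.567 → exclude; stop.
Optimal diet: H, G — 2 of 3 types.

2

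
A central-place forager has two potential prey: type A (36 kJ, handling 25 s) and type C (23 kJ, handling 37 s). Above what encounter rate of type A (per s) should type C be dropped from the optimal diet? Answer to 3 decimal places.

0.030 per s

The zero-one rule: include type C iff E₂/h₂ > λE₁/(1+λh₁). Equality gives the switch point.
λE₁h₂ = E₂ + λE₂h₁ ⇒ λ = E₂/(E₁h₂ − E₂h₁) = 23/(1332 − 575) = 0.03038 per s.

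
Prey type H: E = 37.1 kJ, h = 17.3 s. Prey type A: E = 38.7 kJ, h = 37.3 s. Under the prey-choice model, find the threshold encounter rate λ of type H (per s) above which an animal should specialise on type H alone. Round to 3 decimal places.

The zero-one rule: include type A iff E₂/h₂ > λE₁/(1+λh₁). Equality gives the switch point.
λE₁h₂ = E₂ + λE₂h₁ ⇒ λ = E₂/(E₁h₂ − E₂h₁) = 38.7/(1384 − 669.5) = 0.05418 per s.

0.054 per s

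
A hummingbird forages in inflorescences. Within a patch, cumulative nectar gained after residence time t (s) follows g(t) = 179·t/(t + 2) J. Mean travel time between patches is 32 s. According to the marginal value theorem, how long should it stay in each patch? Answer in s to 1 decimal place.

8.0 s

By the marginal value theorem, leave when the instantaneous gain rate g'(t) equals the habitat-wide average g(t)/(T + t).
g'(t) = 179·2/(t + 2)². Setting 179·2/(t+2)² = 179t/[(t+2)(32+t)] gives 2(32+t) = t(t+2), so t² = 2×32 = 64.
t* = √64 = 8 s.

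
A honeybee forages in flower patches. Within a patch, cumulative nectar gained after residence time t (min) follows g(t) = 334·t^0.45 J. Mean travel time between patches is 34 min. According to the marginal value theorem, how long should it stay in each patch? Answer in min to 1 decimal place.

Optimal t* satisfies g'(t*) = g(t*)/(T + t*).
g'(t) = 0.45·334·t^-0.55. Setting 0.45·334·t^-0.55 = 334·t^0.45/(34+t) gives 0.45(34+t) = t, so 0.55·t = 0.45×34.
t* = 0.45×34/0.55 = 27.82 min.

27.8 min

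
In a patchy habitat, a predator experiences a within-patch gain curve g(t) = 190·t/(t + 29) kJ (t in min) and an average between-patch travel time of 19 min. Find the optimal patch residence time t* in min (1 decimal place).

23.5 min

By the marginal value theorem, leave when the instantaneous gain rate g'(t) equals the habitat-wide average g(t)/(T + t).
g'(t) = 190·29/(t + 29)². Setting 190·29/(t+29)² = 190t/[(t+29)(19+t)] gives 29(19+t) = t(t+29), so t² = 29×19 = 551.
t* = √551 = 23.47 min.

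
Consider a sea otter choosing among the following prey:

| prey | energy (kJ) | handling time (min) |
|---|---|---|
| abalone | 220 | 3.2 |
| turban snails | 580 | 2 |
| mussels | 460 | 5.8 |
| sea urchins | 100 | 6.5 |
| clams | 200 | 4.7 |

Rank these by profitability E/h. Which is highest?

turban snails

Profitability E/h (kJ/min): abalone = 220/3.2 = 68.8, turban snails = 580/2 = 290, mussels = 460/5.8 = 79.3, sea urchins = 100/6.5 = 15.4, clams = 200/4.7 = 42.6.
Ranked: turban snails > mussels > abalone > clams > sea urchins.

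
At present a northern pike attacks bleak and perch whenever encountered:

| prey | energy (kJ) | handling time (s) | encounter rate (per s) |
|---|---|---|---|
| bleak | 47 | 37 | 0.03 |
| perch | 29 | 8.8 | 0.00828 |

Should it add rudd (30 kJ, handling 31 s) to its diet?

Yes

Current rate: (0.03×47 + 0.00828×29)/(1 + 0.03×37 + 0.00828×8.8) = 0.7559 kJ/s.
rudd: E/h = 30/31 = 0.9677 kJ/s.
Since 0.9677 > R, including rudd increases the long-run rate.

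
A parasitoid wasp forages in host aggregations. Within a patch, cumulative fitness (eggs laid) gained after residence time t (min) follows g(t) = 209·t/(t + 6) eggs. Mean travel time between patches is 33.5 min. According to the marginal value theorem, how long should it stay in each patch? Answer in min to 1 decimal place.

14.2 min

By the marginal value theorem, leave when the instantaneous gain rate g'(t) equals the habitat-wide average g(t)/(T + t).
g'(t) = 209·6/(t + 6)². Setting 209·6/(t+6)² = 209t/[(t+6)(33.5+t)] gives 6(33.5+t) = t(t+6), so t² = 6×33.5 = 201.
t* = √201 = 14.18 min.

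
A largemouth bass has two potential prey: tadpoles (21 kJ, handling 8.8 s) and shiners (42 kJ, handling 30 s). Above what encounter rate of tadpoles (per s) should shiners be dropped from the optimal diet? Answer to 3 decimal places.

0.161 per s

Drop shiners once their profitability E₂/h₂ falls below the rate achievable on tadpoles alone: E₂/h₂ = λE₁/(1 + λh₁).
Solve for λ: λE₁h₂ = E₂(1 + λh₁) → λ(E₁h₂ − E₂h₁) = E₂ → λ = E₂/(E₁h₂ − E₂h₁).
λ = 42/(21×30 − 42×8.8) = 42/260.4 = 0.1613 per s.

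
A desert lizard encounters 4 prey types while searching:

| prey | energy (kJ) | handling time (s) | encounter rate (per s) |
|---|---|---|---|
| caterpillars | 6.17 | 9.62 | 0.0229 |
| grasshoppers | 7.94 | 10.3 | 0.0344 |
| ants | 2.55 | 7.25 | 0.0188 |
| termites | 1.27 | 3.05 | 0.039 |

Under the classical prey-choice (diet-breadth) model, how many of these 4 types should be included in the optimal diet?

E/h in descending order: grasshoppers 0.771, caterpillars 0.641, termites 0.416, ants 0.352 kJ/s. The optimal diet is the largest prefix of this list for which every included type satisfies E_i/h_i > R on the types above it.
Rate on top 1: 0.2017. caterpillars: 0.641 > 0.2017 → include.
Rate on top 2: 0.2632. termites: 0.416 > 0.2632 → include.
Rate on top 3: 0.274. ants: 0.352 > 0.274 → include.
Optimal diet: grasshoppers, caterpillars, termites, ants — 4 of 4 types.

4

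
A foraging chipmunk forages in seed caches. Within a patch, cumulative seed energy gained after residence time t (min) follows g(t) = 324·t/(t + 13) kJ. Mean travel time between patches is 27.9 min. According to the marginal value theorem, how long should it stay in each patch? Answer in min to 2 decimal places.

Optimal t* satisfies g'(t*) = g(t*)/(T + t*).
g'(t) = 324·13/(t + 13)². Setting 324·13/(t+13)² = 324t/[(t+13)(27.9+t)] gives 13(27.9+t) = t(t+13), so t² = 13×27.9 = 362.7.
t* = √362.7 = 19.04 min.

19.04 min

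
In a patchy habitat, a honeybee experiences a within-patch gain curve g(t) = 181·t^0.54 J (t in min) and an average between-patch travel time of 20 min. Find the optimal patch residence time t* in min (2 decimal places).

23.48 min

Optimal t* satisfies g'(t*) = g(t*)/(T + t*).
g'(t) = 0.54·181·t^-0.46. Setting 0.54·181·t^-0.46 = 181·t^0.54/(20+t) gives 0.54(20+t) = t, so 0.46·t = 0.54×20.
t* = 0.54×20/0.46 = 23.48 min.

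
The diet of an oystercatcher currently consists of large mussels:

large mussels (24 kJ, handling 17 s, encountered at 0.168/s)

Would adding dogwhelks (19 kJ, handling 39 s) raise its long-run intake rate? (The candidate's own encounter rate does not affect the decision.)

No

Current rate: (0.168×24)/(1 + 0.168×17) = 1.046 kJ/s.
Profitability of dogwhelks: 19/39 = 0.4872 kJ/s.
0.4872 < 1.046, so adding dogwhelks would lower the average — exclude it.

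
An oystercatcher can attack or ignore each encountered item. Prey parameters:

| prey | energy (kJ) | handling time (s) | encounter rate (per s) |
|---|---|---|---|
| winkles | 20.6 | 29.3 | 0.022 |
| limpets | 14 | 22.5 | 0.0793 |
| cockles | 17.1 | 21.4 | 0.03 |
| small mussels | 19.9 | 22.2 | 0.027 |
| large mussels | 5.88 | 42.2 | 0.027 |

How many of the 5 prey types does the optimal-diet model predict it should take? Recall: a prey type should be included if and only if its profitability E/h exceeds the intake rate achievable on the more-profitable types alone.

4

E/h in descending order: small mussels 0.896, cockles 0.799, winkles 0.703, limpets 0.622, large mussels 0.139 kJ/s. The optimal diet is the largest prefix of this list for which every included type satisfies E_i/h_i > R on the types above it.
Rate on top 1: 0.3359. cockles: 0.799 > 0.3359 → include.
Rate on top 2: 0.4686. winkles: 0.703 > 0.4686 → include.
Rate on top 3: 0.521. limpets: 0.622 > 0.521 → include.
Rate on top 4: 0.5596. large mussels: 0.139 < 0.5596 → exclude; stop.
Optimal diet: small mussels, cockles, winkles, limpets — 4 of 5 types.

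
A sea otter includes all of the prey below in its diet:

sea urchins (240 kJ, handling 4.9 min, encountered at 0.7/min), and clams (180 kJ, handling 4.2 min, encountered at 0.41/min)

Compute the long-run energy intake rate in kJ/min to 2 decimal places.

R = (0.7×240 + 0.41×180) / (1 + 0.7×4.9 + 0.41×4.2) = 241.8/6.152 = 39.3 kJ/min.

39.30 kJ/min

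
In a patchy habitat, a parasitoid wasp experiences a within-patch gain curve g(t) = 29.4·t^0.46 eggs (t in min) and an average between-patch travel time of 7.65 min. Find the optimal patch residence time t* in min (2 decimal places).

By the marginal value theorem, leave when the instantaneous gain rate g'(t) equals the habitat-wide average g(t)/(T + t).
g'(t) = 0.46·29.4·t^-0.54. Setting 0.46·29.4·t^-0.54 = 29.4·t^0.46/(7.65+t) gives 0.46(7.65+t) = t, so 0.54·t = 0.46×7.65.
t* = 0.46×7.65/0.54 = 6.517 min.

6.52 min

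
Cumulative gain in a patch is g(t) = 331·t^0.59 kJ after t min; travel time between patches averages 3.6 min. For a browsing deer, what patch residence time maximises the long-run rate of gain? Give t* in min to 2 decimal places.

Optimal t* satisfies g'(t*) = g(t*)/(T + t*).
g'(t) = 0.59·331·t^-0.41. Setting 0.59·331·t^-0.41 = 331·t^0.59/(3.6+t) gives 0.59(3.6+t) = t, so 0.41·t = 0.59×3.6.
t* = 0.59×3.6/0.41 = 5.18 min.

5.18 min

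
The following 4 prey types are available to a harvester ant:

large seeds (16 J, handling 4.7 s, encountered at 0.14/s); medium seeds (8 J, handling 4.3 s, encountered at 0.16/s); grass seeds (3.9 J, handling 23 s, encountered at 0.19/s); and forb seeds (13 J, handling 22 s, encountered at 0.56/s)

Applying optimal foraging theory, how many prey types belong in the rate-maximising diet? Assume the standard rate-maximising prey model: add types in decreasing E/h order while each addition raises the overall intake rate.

Profitabilities (E/h, J/s): large seeds 3.4, medium seeds 1.86, forb seeds 0.591, grass seeds 0.17. Add prey in this order while the next type's profitability exceeds the intake rate on those already taken.
Rate on top 1: 1.351. medium seeds: 1.86 > 1.351 → include.
Rate on top 2: 1.5. forb seeds: 0.591 < 1.5 → exclude; stop.
Optimal diet: large seeds, medium seeds — 2 of 4 types.

2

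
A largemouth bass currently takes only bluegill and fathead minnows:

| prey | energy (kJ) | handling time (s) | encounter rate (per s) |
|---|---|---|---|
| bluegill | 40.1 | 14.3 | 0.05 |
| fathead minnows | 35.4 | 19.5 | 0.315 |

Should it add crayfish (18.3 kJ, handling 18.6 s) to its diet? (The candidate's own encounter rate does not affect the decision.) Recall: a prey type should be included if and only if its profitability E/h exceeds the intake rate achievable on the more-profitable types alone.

No

On bluegill and fathead minnows alone, R = ΣλE/(1+Σλh) = 13.16/7.857 = 1.674 kJ/s.
Profitability of crayfish: 18.3/18.6 = 0.9839 kJ/s.
Since 0.9839 < R, time spent handling crayfish is better spent searching.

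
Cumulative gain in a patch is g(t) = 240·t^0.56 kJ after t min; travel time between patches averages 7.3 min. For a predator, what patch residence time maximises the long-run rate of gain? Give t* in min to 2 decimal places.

9.29 min

Optimal t* satisfies g'(t*) = g(t*)/(T + t*).
g'(t) = 0.56·240·t^-0.44. Setting 0.56·240·t^-0.44 = 240·t^0.56/(7.3+t) gives 0.56(7.3+t) = t, so 0.44·t = 0.56×7.3.
t* = 0.56×7.3/0.44 = 9.291 min.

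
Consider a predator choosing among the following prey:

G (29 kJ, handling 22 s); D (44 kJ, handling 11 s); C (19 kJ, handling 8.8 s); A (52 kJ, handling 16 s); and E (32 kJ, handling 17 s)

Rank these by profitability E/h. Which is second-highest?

In descending order of E/h:
D: 44/11 = 4 kJ/s
A: 52/16 = 3.25 kJ/s
C: 19/8.8 = 2.16 kJ/s
E: 32/17 = 1.88 kJ/s
G: 29/22 = 1.32 kJ/s

A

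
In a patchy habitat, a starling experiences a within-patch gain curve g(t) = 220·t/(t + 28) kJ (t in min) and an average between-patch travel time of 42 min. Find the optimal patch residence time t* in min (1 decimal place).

34.3 min

Optimal t* satisfies g'(t*) = g(t*)/(T + t*).
g'(t) = 220·28/(t + 28)². Setting 220·28/(t+28)² = 220t/[(t+28)(42+t)] gives 28(42+t) = t(t+28), so t² = 28×42 = 1176.
t* = √1176 = 34.29 min.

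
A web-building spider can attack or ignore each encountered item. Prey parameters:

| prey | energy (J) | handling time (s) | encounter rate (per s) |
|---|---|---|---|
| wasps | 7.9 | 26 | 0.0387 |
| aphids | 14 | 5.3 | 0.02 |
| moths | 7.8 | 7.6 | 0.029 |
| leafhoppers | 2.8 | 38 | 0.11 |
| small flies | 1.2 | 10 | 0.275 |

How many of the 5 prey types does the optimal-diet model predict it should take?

2

Profitabilities (E/h, J/s): aphids 2.64, moths 1.03, wasps 0.304, small flies 0.12, leafhoppers 0.0737. Add prey in this order while the next type's profitability exceeds the intake rate on those already taken.
Rate on top 1: 0.2532. moths: 1.03 > 0.2532 → include.
Rate on top 2: 0.3816. wasps: 0.304 < 0.3816 → exclude; stop.
Optimal diet: aphids, moths — 2 of 5 types.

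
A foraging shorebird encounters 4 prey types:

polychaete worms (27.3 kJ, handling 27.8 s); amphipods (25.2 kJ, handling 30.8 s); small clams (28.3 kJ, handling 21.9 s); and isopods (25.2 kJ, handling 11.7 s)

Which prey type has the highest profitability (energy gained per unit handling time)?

In descending order of E/h:
isopods: 25.2/11.7 = 2.15 kJ/s
small clams: 28.3/21.9 = 1.29 kJ/s
polychaete worms: 27.3/27.8 = 0.982 kJ/s
amphipods: 25.2/30.8 = 0.818 kJ/s

isopods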